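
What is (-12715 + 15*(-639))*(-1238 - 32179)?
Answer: 745199100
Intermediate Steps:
(-12715 + 15*(-639))*(-1238 - 32179) = (-12715 - 9585)*(-33417) = -22300*(-33417) = 745199100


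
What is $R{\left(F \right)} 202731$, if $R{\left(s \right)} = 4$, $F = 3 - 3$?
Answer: $810924$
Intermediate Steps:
$F = 0$
$R{\left(F \right)} 202731 = 4 \cdot 202731 = 810924$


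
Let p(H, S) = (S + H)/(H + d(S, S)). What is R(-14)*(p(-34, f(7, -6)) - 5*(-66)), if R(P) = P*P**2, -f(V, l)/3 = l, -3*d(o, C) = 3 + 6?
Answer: -33548144/37 ≈ -9.0671e+5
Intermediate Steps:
d(o, C) = -3 (d(o, C) = -(3 + 6)/3 = -1/3*9 = -3)
f(V, l) = -3*l
R(P) = P**3
p(H, S) = (H + S)/(-3 + H) (p(H, S) = (S + H)/(H - 3) = (H + S)/(-3 + H))
R(-14)*(p(-34, f(7, -6)) - 5*(-66)) = (-14)**3*((-34 - 3*(-6))/(-3 - 34) - 5*(-66)) = -2744*((-34 + 18)/(-37) + 330) = -2744*(-1/37*(-16) + 330) = -2744*(16/37 + 330) = -2744*12226/37 = -33548144/37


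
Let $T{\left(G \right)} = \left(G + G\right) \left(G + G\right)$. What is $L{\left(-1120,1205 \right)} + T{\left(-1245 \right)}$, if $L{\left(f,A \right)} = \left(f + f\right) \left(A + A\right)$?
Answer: $801700$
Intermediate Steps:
$L{\left(f,A \right)} = 4 A f$ ($L{\left(f,A \right)} = 2 f 2 A = 4 A f$)
$T{\left(G \right)} = 4 G^{2}$ ($T{\left(G \right)} = 2 G 2 G = 4 G^{2}$)
$L{\left(-1120,1205 \right)} + T{\left(-1245 \right)} = 4 \cdot 1205 \left(-1120\right) + 4 \left(-1245\right)^{2} = -5398400 + 4 \cdot 1550025 = -5398400 + 6200100 = 801700$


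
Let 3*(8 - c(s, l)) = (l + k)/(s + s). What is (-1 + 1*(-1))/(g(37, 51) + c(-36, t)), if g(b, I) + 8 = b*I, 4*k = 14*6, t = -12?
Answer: -48/45289 ≈ -0.0010599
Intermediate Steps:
k = 21 (k = (14*6)/4 = (¼)*84 = 21)
c(s, l) = 8 - (21 + l)/(6*s) (c(s, l) = 8 - (l + 21)/(3*(s + s)) = 8 - (21 + l)/(3*(2*s)) = 8 - (21 + l)*1/(2*s)/3 = 8 - (21 + l)/(6*s))
g(b, I) = -8 + I*b (g(b, I) = -8 + b*I = -8 + I*b)
(-1 + 1*(-1))/(g(37, 51) + c(-36, t)) = (-1 + 1*(-1))/((-8 + 51*37) + (⅙)*(-21 - 1*(-12) + 48*(-36))/(-36)) = (-1 - 1)/((-8 + 1887) + (⅙)*(-1/36)*(-21 + 12 - 1728)) = -2/(1879 + (⅙)*(-1/36)*(-1737)) = -2/(1879 + 193/24) = -2/45289/24 = -2*24/45289 = -48/45289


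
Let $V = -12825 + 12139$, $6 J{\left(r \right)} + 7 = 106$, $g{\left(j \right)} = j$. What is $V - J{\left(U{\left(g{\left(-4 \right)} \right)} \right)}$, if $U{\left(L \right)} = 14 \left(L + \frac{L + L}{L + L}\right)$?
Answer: $- \frac{1405}{2} \approx -702.5$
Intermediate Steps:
$U{\left(L \right)} = 14 + 14 L$ ($U{\left(L \right)} = 14 \left(L + \frac{2 L}{2 L}\right) = 14 \left(L + 2 L \frac{1}{2 L}\right) = 14 \left(L + 1\right) = 14 \left(1 + L\right) = 14 + 14 L$)
$J{\left(r \right)} = \frac{33}{2}$ ($J{\left(r \right)} = - \frac{7}{6} + \frac{1}{6} \cdot 106 = - \frac{7}{6} + \frac{53}{3} = \frac{33}{2}$)
$V = -686$
$V - J{\left(U{\left(g{\left(-4 \right)} \right)} \right)} = -686 - \frac{33}{2} = - \frac{1405}{2}$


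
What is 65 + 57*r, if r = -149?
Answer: -8428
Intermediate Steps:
65 + 57*r = 65 + 57*(-149) = 65 - 8493 = -8428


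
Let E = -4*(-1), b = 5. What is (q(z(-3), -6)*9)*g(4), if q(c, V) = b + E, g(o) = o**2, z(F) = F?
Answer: 1296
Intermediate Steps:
E = 4
q(c, V) = 9 (q(c, V) = 5 + 4 = 9)
(q(z(-3), -6)*9)*g(4) = (9*9)*4**2 = 81*16 = 1296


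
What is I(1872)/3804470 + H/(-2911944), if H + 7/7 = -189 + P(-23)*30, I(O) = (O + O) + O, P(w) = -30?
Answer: 5125087451/2769600897420 ≈ 0.0018505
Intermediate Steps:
I(O) = 3*O (I(O) = 2*O + O = 3*O)
H = -1090 (H = -1 + (-189 - 30*30) = -1 + (-189 - 900) = -1 - 1089 = -1090)
I(1872)/3804470 + H/(-2911944) = (3*1872)/3804470 - 1090/(-2911944) = 5616*(1/3804470) - 1090*(-1/2911944) = 2808/1902235 + 545/1455972 = 5125087451/2769600897420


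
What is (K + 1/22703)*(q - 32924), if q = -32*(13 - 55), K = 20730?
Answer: -14862596171780/22703 ≈ -6.5465e+8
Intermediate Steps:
q = 1344 (q = -32*(-42) = 1344)
(K + 1/22703)*(q - 32924) = (20730 + 1/22703)*(1344 - 32924) = (20730 + 1/22703)*(-31580) = (470633191/22703)*(-31580) = -14862596171780/22703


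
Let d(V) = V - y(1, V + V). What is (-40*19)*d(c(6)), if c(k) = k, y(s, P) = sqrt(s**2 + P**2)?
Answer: -4560 + 760*sqrt(145) ≈ 4591.6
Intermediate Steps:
y(s, P) = sqrt(P**2 + s**2)
d(V) = V - sqrt(1 + 4*V**2) (d(V) = V - sqrt((V + V)**2 + 1**2) = V - sqrt((2*V)**2 + 1) = V - sqrt(4*V**2 + 1) = V - sqrt(1 + 4*V**2))
(-40*19)*d(c(6)) = (-40*19)*(6 - sqrt(1 + 4*6**2)) = -760*(6 - sqrt(1 + 4*36)) = -760*(6 - sqrt(1 + 144)) = -760*(6 - sqrt(145)) = -4560 + 760*sqrt(145)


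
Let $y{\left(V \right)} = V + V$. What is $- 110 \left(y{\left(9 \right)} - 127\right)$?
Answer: $11990$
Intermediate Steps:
$y{\left(V \right)} = 2 V$
$- 110 \left(y{\left(9 \right)} - 127\right) = - 110 \left(2 \cdot 9 - 127\right) = - 110 \left(18 - 127\right) = \left(-110\right) \left(-109\right) = 11990$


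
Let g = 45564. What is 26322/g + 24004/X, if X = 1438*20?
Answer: 19278531/13650215 ≈ 1.4123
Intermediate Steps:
X = 28760
26322/g + 24004/X = 26322/45564 + 24004/28760 = 26322*(1/45564) + 24004*(1/28760) = 4387/7594 + 6001/7190 = 19278531/13650215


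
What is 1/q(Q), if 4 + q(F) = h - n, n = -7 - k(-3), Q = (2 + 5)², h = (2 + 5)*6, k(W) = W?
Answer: 1/42 ≈ 0.023810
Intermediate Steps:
h = 42 (h = 7*6 = 42)
Q = 49 (Q = 7² = 49)
n = -4 (n = -7 - 1*(-3) = -7 + 3 = -4)
q(F) = 42 (q(F) = -4 + (42 - 1*(-4)) = -4 + (42 + 4) = -4 + 46 = 42)
1/q(Q) = 1/42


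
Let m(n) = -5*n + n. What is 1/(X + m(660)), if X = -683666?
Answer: -1/686306 ≈ -1.4571e-6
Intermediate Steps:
m(n) = -4*n
1/(X + m(660)) = 1/(-683666 - 4*660) = 1/(-683666 - 2640) = 1/(-686306) = -1/686306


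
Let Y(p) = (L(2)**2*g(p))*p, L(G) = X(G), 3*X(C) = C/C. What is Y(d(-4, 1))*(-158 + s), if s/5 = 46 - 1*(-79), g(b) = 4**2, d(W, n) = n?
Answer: 7472/9 ≈ 830.22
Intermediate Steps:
X(C) = 1/3 (X(C) = (C/C)/3 = (1/3)*1 = 1/3)
g(b) = 16
L(G) = 1/3
s = 625 (s = 5*(46 - 1*(-79)) = 5*(46 + 79) = 5*125 = 625)
Y(p) = 16*p/9 (Y(p) = ((1/3)**2*16)*p = ((1/9)*16)*p = 16*p/9)
Y(d(-4, 1))*(-158 + s) = ((16/9)*1)*(-158 + 625) = (16/9)*467 = 7472/9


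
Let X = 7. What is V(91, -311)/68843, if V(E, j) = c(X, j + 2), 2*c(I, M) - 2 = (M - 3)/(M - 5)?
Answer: 235/10808351 ≈ 2.1742e-5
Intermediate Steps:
c(I, M) = 1 + (-3 + M)/(2*(-5 + M)) (c(I, M) = 1 + ((M - 3)/(M - 5))/2 = 1 + ((-3 + M)/(-5 + M))/2 = 1 + (-3 + M)/(2*(-5 + M)))
V(E, j) = (-7 + 3*j)/(2*(-3 + j)) (V(E, j) = (-13 + 3*(j + 2))/(2*(-5 + (j + 2))) = (-13 + 3*(2 + j))/(2*(-5 + (2 + j))) = (-13 + (6 + 3*j))/(2*(-3 + j)) = (-7 + 3*j)/(2*(-3 + j)))
V(91, -311)/68843 = ((-7 + 3*(-311))/(2*(-3 - 311)))/68843 = ((½)*(-7 - 933)/(-314))*(1/68843) = ((½)*(-1/314)*(-940))*(1/68843) = (235/157)*(1/68843) = 235/10808351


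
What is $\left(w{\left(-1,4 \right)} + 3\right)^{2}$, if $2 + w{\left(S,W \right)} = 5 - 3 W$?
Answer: $36$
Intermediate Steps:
$w{\left(S,W \right)} = 3 - 3 W$ ($w{\left(S,W \right)} = -2 - \left(-5 + 3 W\right) = 3 - 3 W$)
$\left(w{\left(-1,4 \right)} + 3\right)^{2} = \left(\left(3 - 12\right) + 3\right)^{2} = \left(-9 + 3\right)^{2} = \left(-6\right)^{2} = 36$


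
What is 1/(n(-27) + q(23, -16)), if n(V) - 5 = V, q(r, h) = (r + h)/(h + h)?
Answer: -32/711 ≈ -0.045007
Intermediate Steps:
q(r, h) = (h + r)/(2*h) (q(r, h) = (h + r)/((2*h)) = (h + r)*(1/(2*h)) = (h + r)/(2*h))
n(V) = 5 + V
1/(n(-27) + q(23, -16)) = 1/((5 - 27) + (½)*(-16 + 23)/(-16)) = 1/(-22 + (½)*(-1/16)*7) = 1/(-22 - 7/32) = 1/(-711/32) = -32/711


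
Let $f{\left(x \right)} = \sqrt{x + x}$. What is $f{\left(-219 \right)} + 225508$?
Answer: $225508 + i \sqrt{438} \approx 2.2551 \cdot 10^{5} + 20.928 i$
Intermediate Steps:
$f{\left(x \right)} = \sqrt{2} \sqrt{x}$ ($f{\left(x \right)} = \sqrt{2 x} = \sqrt{2} \sqrt{x}$)
$f{\left(-219 \right)} + 225508 = \sqrt{2} \sqrt{-219} + 225508 = \sqrt{2} i \sqrt{219} + 225508 = i \sqrt{438} + 225508 = 225508 + i \sqrt{438}$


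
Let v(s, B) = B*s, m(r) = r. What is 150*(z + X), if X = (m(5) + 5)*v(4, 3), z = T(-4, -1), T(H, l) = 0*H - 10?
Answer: 16500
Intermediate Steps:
T(H, l) = -10 (T(H, l) = 0 - 10 = -10)
z = -10
X = 120 (X = (5 + 5)*(3*4) = 10*12 = 120)
150*(z + X) = 150*(-10 + 120) = 150*110 = 16500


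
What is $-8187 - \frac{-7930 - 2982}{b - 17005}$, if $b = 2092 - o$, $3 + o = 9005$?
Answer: $- \frac{195803017}{23915} \approx -8187.5$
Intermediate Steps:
$o = 9002$ ($o = -3 + 9005 = 9002$)
$b = -6910$ ($b = 2092 - 9002 = -6910$)
$-8187 - \frac{-7930 - 2982}{b - 17005} = -8187 - \frac{-7930 - 2982}{-6910 - 17005} = -8187 - - \frac{10912}{-23915} = -8187 - \left(-10912\right) \left(- \frac{1}{23915}\right) = -8187 - \frac{10912}{23915} = - \frac{195803017}{23915}$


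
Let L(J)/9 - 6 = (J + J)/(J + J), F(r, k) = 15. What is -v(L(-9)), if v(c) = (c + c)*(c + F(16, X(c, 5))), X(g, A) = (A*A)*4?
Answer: -9828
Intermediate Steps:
X(g, A) = 4*A**2 (X(g, A) = A**2*4 = 4*A**2)
L(J) = 63 (L(J) = 54 + 9*((J + J)/(J + J)) = 54 + 9*((2*J)/((2*J))) = 54 + 9*((2*J)*(1/(2*J))) = 54 + 9*1 = 54 + 9 = 63)
v(c) = 2*c*(15 + c) (v(c) = (c + c)*(c + 15) = (2*c)*(15 + c) = 2*c*(15 + c))
-v(L(-9)) = -2*63*(15 + 63) = -2*63*78 = -1*9828 = -9828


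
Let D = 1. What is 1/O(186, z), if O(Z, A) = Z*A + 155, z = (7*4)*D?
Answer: 1/5363 ≈ 0.00018646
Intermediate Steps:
z = 28 (z = (7*4)*1 = 28*1 = 28)
O(Z, A) = 155 + A*Z (O(Z, A) = A*Z + 155 = 155 + A*Z)
1/O(186, z) = 1/(155 + 28*186) = 1/(155 + 5208) = 1/5363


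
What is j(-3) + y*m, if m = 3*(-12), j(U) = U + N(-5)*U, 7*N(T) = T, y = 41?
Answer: -10338/7 ≈ -1476.9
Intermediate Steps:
N(T) = T/7
j(U) = 2*U/7 (j(U) = U + ((⅐)*(-5))*U = U - 5*U/7 = 2*U/7)
m = -36
j(-3) + y*m = (2/7)*(-3) + 41*(-36) = -6/7 - 1476 = -10338/7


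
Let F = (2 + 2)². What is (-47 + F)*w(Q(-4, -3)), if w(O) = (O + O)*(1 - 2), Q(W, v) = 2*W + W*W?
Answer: 496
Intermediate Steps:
Q(W, v) = W² + 2*W (Q(W, v) = 2*W + W² = W² + 2*W)
w(O) = -2*O (w(O) = (2*O)*(-1) = -2*O)
F = 16 (F = 4² = 16)
(-47 + F)*w(Q(-4, -3)) = (-47 + 16)*(-(-8)*(2 - 4)) = -(-62)*(-4*(-2)) = -(-62)*8 = -31*(-16) = 496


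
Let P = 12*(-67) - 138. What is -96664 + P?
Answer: -97606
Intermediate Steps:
P = -942 (P = -804 - 138 = -942)
-96664 + P = -96664 - 942 = -97606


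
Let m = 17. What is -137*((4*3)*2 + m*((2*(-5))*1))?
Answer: 20002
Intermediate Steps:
-137*((4*3)*2 + m*((2*(-5))*1)) = -137*((4*3)*2 + 17*((2*(-5))*1)) = -137*(12*2 + 17*(-10*1)) = -137*(24 + 17*(-10)) = -137*(24 - 170) = -137*(-146) = 20002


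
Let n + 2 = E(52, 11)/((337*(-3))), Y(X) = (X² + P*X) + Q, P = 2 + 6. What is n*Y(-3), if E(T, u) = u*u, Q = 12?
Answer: 2143/337 ≈ 6.3590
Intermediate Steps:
E(T, u) = u²
P = 8
Y(X) = 12 + X² + 8*X (Y(X) = (X² + 8*X) + 12 = 12 + X² + 8*X)
n = -2143/1011 (n = -2 + 11²/((337*(-3))) = -2 + 121/(-1011) = -2 + 121*(-1/1011) = -2 - 121/1011 = -2143/1011 ≈ -2.1197)
n*Y(-3) = -2143*(12 + (-3)² + 8*(-3))/1011 = -2143*(12 + 9 - 24)/1011 = -2143/1011*(-3) = 2143/337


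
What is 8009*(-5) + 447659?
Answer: 407614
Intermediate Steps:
8009*(-5) + 447659 = -40045 + 447659 = 407614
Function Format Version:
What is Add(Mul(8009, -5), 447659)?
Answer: 407614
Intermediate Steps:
Add(Mul(8009, -5), 447659) = Add(-40045, 447659) = 407614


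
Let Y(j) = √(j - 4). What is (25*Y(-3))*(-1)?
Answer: -25*I*√7 ≈ -66.144*I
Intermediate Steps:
Y(j) = √(-4 + j)
(25*Y(-3))*(-1) = (25*√(-4 - 3))*(-1) = (25*√(-7))*(-1) = (25*(I*√7))*(-1) = (25*I*√7)*(-1) = -25*I*√7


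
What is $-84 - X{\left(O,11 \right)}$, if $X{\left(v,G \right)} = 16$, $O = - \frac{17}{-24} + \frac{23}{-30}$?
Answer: $-100$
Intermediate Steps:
$O = - \frac{7}{120}$ ($O = \left(-17\right) \left(- \frac{1}{24}\right) + 23 \left(- \frac{1}{30}\right) = \frac{17}{24} - \frac{23}{30} = - \frac{7}{120} \approx -0.058333$)
$-84 - X{\left(O,11 \right)} = -84 - 16 = -100$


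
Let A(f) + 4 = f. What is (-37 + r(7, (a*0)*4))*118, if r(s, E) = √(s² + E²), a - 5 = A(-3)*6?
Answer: -3540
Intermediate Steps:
A(f) = -4 + f
a = -37 (a = 5 + (-4 - 3)*6 = 5 - 7*6 = 5 - 42 = -37)
r(s, E) = √(E² + s²)
(-37 + r(7, (a*0)*4))*118 = (-37 + √((-37*0*4)² + 7²))*118 = (-37 + √((0*4)² + 49))*118 = (-37 + √(0² + 49))*118 = (-37 + √(0 + 49))*118 = (-37 + √49)*118 = (-37 + 7)*118 = -30*118 = -3540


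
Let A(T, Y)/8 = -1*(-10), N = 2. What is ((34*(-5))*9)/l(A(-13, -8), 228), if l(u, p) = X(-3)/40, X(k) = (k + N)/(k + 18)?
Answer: 918000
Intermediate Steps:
X(k) = (2 + k)/(18 + k) (X(k) = (k + 2)/(k + 18) = (2 + k)/(18 + k))
A(T, Y) = 80 (A(T, Y) = 8*(-1*(-10)) = 8*10 = 80)
l(u, p) = -1/600 (l(u, p) = ((2 - 3)/(18 - 3))/40 = (-1/15)*(1/40) = ((1/15)*(-1))*(1/40) = -1/15*1/40 = -1/600)
((34*(-5))*9)/l(A(-13, -8), 228) = ((34*(-5))*9)/(-1/600) = -170*9*(-600) = -1530*(-600) = 918000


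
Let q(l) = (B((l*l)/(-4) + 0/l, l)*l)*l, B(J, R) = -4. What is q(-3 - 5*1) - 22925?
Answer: -23181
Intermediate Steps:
q(l) = -4*l² (q(l) = (-4*l)*l = -4*l²)
q(-3 - 5*1) - 22925 = -4*(-3 - 5*1)² - 22925 = -4*(-3 - 5)² - 22925 = -4*(-8)² - 22925 = -4*64 - 22925 = -256 - 22925 = -23181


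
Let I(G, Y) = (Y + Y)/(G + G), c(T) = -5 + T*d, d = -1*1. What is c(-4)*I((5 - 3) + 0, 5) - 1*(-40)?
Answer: 75/2 ≈ 37.500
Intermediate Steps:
d = -1
c(T) = -5 - T (c(T) = -5 + T*(-1) = -5 - T)
I(G, Y) = Y/G (I(G, Y) = (2*Y)/((2*G)) = (2*Y)*(1/(2*G)) = Y/G)
c(-4)*I((5 - 3) + 0, 5) - 1*(-40) = (-5 - 1*(-4))*(5/((5 - 3) + 0)) - 1*(-40) = (-5 + 4)*(5/(2 + 0)) + 40 = -5/2 + 40 = 75/2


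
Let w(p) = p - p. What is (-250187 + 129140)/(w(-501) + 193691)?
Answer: -121047/193691 ≈ -0.62495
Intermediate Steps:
w(p) = 0
(-250187 + 129140)/(w(-501) + 193691) = (-250187 + 129140)/(0 + 193691) = -121047/193691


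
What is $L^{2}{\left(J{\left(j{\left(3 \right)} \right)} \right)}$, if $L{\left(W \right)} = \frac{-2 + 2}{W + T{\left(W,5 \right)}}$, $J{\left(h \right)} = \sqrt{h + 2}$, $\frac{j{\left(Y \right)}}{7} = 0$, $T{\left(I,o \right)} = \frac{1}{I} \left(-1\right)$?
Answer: $0$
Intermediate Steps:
$T{\left(I,o \right)} = - \frac{1}{I}$
$j{\left(Y \right)} = 0$ ($j{\left(Y \right)} = 7 \cdot 0 = 0$)
$J{\left(h \right)} = \sqrt{2 + h}$
$L{\left(W \right)} = 0$ ($L{\left(W \right)} = \frac{-2 + 2}{W - \frac{1}{W}} = \frac{0}{W - \frac{1}{W}} = 0$)
$L^{2}{\left(J{\left(j{\left(3 \right)} \right)} \right)} = 0^{2} = 0$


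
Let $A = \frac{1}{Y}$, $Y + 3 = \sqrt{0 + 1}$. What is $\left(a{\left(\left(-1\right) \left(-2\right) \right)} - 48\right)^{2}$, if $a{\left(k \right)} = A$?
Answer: $\frac{9409}{4} \approx 2352.3$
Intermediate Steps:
$Y = -2$ ($Y = -3 + \sqrt{0 + 1} = -3 + \sqrt{1} = -3 + 1 = -2$)
$A = - \frac{1}{2}$ ($A = \frac{1}{-2} = - \frac{1}{2} \approx -0.5$)
$a{\left(k \right)} = - \frac{1}{2}$
$\left(a{\left(\left(-1\right) \left(-2\right) \right)} - 48\right)^{2} = \left(- \frac{1}{2} - 48\right)^{2} = \left(- \frac{97}{2}\right)^{2} = \frac{9409}{4}$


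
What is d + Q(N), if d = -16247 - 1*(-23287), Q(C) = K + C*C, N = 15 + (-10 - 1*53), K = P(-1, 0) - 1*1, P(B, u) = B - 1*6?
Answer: 9336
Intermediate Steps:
P(B, u) = -6 + B (P(B, u) = B - 6 = -6 + B)
K = -8 (K = (-6 - 1) - 1*1 = -7 - 1 = -8)
N = -48 (N = 15 + (-10 - 53) = 15 - 63 = -48)
Q(C) = -8 + C² (Q(C) = -8 + C*C = -8 + C²)
d = 7040 (d = -16247 + 23287 = 7040)
d + Q(N) = 7040 + (-8 + (-48)²) = 7040 + (-8 + 2304) = 7040 + 2296 = 9336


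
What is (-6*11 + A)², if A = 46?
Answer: 400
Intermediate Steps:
(-6*11 + A)² = (-6*11 + 46)² = (-66 + 46)² = (-20)² = 400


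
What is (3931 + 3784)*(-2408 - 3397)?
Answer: -44785575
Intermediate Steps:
(3931 + 3784)*(-2408 - 3397) = 7715*(-5805) = -44785575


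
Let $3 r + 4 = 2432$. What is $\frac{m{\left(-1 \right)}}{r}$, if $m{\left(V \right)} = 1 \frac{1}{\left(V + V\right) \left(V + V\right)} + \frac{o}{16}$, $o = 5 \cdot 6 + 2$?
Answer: $\frac{27}{9712} \approx 0.0027801$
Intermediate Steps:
$r = \frac{2428}{3}$ ($r = - \frac{4}{3} + \frac{1}{3} \cdot 2432 = - \frac{4}{3} + \frac{2432}{3} = \frac{2428}{3} \approx 809.33$)
$o = 32$ ($o = 30 + 2 = 32$)
$m{\left(V \right)} = 2 + \frac{1}{4 V^{2}}$ ($m{\left(V \right)} = 1 \frac{1}{\left(V + V\right) \left(V + V\right)} + \frac{32}{16} = 1 \frac{1}{2 V 2 V} + 32 \cdot \frac{1}{16} = 1 \frac{1}{4 V^{2}} + 2 = \frac{1}{4 V^{2}} + 2 = 2 + \frac{1}{4 V^{2}}$)
$\frac{m{\left(-1 \right)}}{r} = \frac{2 + \frac{1}{4 \cdot 1}}{\frac{2428}{3}} = \left(2 + \frac{1}{4} \cdot 1\right) \frac{3}{2428} = \left(2 + \frac{1}{4}\right) \frac{3}{2428} = \frac{9}{4} \cdot \frac{3}{2428} = \frac{27}{9712}$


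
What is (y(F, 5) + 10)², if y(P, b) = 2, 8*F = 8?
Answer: 144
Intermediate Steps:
F = 1 (F = (⅛)*8 = 1)
(y(F, 5) + 10)² = (2 + 10)² = 12² = 144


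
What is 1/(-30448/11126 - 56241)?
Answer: -5563/312883907 ≈ -1.7780e-5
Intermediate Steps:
1/(-30448/11126 - 56241) = 1/(-30448*1/11126 - 56241) = 1/(-15224/5563 - 56241) = 1/(-312883907/5563) = -5563/312883907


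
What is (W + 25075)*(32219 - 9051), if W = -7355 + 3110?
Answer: 482589440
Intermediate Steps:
W = -4245
(W + 25075)*(32219 - 9051) = (-4245 + 25075)*(32219 - 9051) = 20830*23168 = 482589440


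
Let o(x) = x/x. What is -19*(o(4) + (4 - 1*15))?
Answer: 190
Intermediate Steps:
o(x) = 1
-19*(o(4) + (4 - 1*15)) = -19*(1 + (4 - 1*15)) = -19*(1 + (4 - 15)) = -19*(1 - 11) = -19*(-10) = 190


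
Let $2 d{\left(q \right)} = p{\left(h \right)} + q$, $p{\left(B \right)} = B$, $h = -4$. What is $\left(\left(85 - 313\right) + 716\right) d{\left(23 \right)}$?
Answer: $4636$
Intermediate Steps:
$d{\left(q \right)} = -2 + \frac{q}{2}$ ($d{\left(q \right)} = \frac{-4 + q}{2} = -2 + \frac{q}{2}$)
$\left(\left(85 - 313\right) + 716\right) d{\left(23 \right)} = \left(\left(85 - 313\right) + 716\right) \left(-2 + \frac{1}{2} \cdot 23\right) = \left(\left(85 - 313\right) + 716\right) \left(-2 + \frac{23}{2}\right) = \left(-228 + 716\right) \frac{19}{2} = 488 \cdot \frac{19}{2} = 4636$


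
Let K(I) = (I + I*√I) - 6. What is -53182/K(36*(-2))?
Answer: 345683/31611 - 638184*I*√2/10537 ≈ 10.936 - 85.653*I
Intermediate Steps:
K(I) = -6 + I + I^(3/2) (K(I) = (I + I^(3/2)) - 6 = -6 + I + I^(3/2))
-53182/K(36*(-2)) = -53182/(-6 + 36*(-2) + (36*(-2))^(3/2)) = -53182/(-6 - 72 + (-72)^(3/2)) = -53182/(-6 - 72 - 432*I*√2) = -53182/(-78 - 432*I*√2)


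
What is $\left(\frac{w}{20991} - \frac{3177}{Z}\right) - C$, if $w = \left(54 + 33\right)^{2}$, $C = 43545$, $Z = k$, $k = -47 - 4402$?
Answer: $- \frac{451835761863}{10376551} \approx -43544.0$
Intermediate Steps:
$k = -4449$ ($k = -47 - 4402 = -4449$)
$Z = -4449$
$w = 7569$ ($w = 87^{2} = 7569$)
$\left(\frac{w}{20991} - \frac{3177}{Z}\right) - C = \left(\frac{7569}{20991} - \frac{3177}{-4449}\right) - 43545 = \left(7569 \cdot \frac{1}{20991} - - \frac{1059}{1483}\right) - 43545 = \left(\frac{2523}{6997} + \frac{1059}{1483}\right) - 43545 = \frac{11151432}{10376551} - 43545 = - \frac{451835761863}{10376551}$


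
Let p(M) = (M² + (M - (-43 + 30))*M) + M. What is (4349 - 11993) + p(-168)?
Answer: 46452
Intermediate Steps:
p(M) = M + M² + M*(13 + M) (p(M) = (M² + (M - 1*(-13))*M) + M = (M² + (M + 13)*M) + M = (M² + (13 + M)*M) + M = (M² + M*(13 + M)) + M = M + M² + M*(13 + M))
(4349 - 11993) + p(-168) = (4349 - 11993) + 2*(-168)*(7 - 168) = -7644 + 2*(-168)*(-161) = -7644 + 54096 = 46452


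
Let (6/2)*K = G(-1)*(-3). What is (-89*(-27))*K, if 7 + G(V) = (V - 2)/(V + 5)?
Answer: 74493/4 ≈ 18623.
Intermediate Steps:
G(V) = -7 + (-2 + V)/(5 + V) (G(V) = -7 + (V - 2)/(V + 5) = -7 + (-2 + V)/(5 + V))
K = 31/4 (K = (((-37 - 6*(-1))/(5 - 1))*(-3))/3 = (((-37 + 6)/4)*(-3))/3 = (((1/4)*(-31))*(-3))/3 = (-31/4*(-3))/3 = (1/3)*(93/4) = 31/4 ≈ 7.7500)
(-89*(-27))*K = -89*(-27)*(31/4) = 2403*(31/4) = 74493/4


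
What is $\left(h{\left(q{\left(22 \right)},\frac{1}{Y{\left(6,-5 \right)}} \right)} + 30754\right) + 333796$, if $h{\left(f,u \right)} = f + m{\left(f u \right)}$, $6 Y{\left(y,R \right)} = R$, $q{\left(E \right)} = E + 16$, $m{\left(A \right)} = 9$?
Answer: $364597$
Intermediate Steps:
$q{\left(E \right)} = 16 + E$
$Y{\left(y,R \right)} = \frac{R}{6}$
$h{\left(f,u \right)} = 9 + f$ ($h{\left(f,u \right)} = f + 9 = 9 + f$)
$\left(h{\left(q{\left(22 \right)},\frac{1}{Y{\left(6,-5 \right)}} \right)} + 30754\right) + 333796 = \left(\left(9 + \left(16 + 22\right)\right) + 30754\right) + 333796 = \left(\left(9 + 38\right) + 30754\right) + 333796 = \left(47 + 30754\right) + 333796 = 30801 + 333796 = 364597$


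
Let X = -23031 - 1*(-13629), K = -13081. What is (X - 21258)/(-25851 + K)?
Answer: 7665/9733 ≈ 0.78753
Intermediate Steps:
X = -9402 (X = -23031 + 13629 = -9402)
(X - 21258)/(-25851 + K) = (-9402 - 21258)/(-25851 - 13081) = -30660/(-38932) = -30660*(-1/38932) = 7665/9733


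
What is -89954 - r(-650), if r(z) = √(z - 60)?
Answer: -89954 - I*√710 ≈ -89954.0 - 26.646*I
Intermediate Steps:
r(z) = √(-60 + z)
-89954 - r(-650) = -89954 - √(-60 - 650) = -89954 - √(-710) = -89954 - I*√710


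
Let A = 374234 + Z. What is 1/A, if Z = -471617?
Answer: -1/97383 ≈ -1.0269e-5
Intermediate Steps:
A = -97383 (A = 374234 - 471617 = -97383)
1/A = 1/(-97383) = -1/97383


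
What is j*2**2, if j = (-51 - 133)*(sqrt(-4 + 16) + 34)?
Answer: -25024 - 1472*sqrt(3) ≈ -27574.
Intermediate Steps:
j = -6256 - 368*sqrt(3) (j = -184*(sqrt(12) + 34) = -184*(2*sqrt(3) + 34) = -184*(34 + 2*sqrt(3)) = -6256 - 368*sqrt(3) ≈ -6893.4)
j*2**2 = (-6256 - 368*sqrt(3))*2**2 = (-6256 - 368*sqrt(3))*4 = -25024 - 1472*sqrt(3)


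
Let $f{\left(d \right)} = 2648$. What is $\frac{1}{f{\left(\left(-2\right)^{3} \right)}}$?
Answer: $\frac{1}{2648} \approx 0.00037764$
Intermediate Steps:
$\frac{1}{f{\left(\left(-2\right)^{3} \right)}} = \frac{1}{2648}$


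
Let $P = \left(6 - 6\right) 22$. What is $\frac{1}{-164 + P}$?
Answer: $- \frac{1}{164} \approx -0.0060976$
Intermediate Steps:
$P = 0$ ($P = 0 \cdot 22 = 0$)
$\frac{1}{-164 + P} = \frac{1}{-164 + 0} = \frac{1}{-164} = - \frac{1}{164}$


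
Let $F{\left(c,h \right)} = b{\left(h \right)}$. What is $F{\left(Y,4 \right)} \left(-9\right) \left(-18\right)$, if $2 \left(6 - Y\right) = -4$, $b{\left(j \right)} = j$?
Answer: $648$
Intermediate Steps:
$Y = 8$ ($Y = 6 - -2 = 6 + 2 = 8$)
$F{\left(c,h \right)} = h$
$F{\left(Y,4 \right)} \left(-9\right) \left(-18\right) = 4 \left(-9\right) \left(-18\right) = \left(-36\right) \left(-18\right) = 648$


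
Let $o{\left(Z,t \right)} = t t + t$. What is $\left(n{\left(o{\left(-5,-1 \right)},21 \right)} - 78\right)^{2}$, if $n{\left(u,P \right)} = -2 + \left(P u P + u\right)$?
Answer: $6400$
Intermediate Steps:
$o{\left(Z,t \right)} = t + t^{2}$ ($o{\left(Z,t \right)} = t^{2} + t = t + t^{2}$)
$n{\left(u,P \right)} = -2 + u + u P^{2}$ ($n{\left(u,P \right)} = -2 + \left(u P^{2} + u\right) = -2 + \left(u + u P^{2}\right) = -2 + u + u P^{2}$)
$\left(n{\left(o{\left(-5,-1 \right)},21 \right)} - 78\right)^{2} = \left(\left(-2 - \left(1 - 1\right) + - (1 - 1) 21^{2}\right) - 78\right)^{2} = \left(\left(-2 - 0 + \left(-1\right) 0 \cdot 441\right) - 78\right)^{2} = \left(\left(-2 + 0 + 0 \cdot 441\right) - 78\right)^{2} = \left(\left(-2 + 0 + 0\right) - 78\right)^{2} = \left(-2 - 78\right)^{2} = \left(-80\right)^{2} = 6400$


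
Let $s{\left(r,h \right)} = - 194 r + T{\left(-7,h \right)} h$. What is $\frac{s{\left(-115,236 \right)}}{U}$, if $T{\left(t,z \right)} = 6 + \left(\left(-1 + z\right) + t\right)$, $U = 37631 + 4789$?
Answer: $\frac{38767}{21210} \approx 1.8278$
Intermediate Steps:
$U = 42420$
$T{\left(t,z \right)} = 5 + t + z$ ($T{\left(t,z \right)} = 6 + \left(-1 + t + z\right) = 5 + t + z$)
$s{\left(r,h \right)} = - 194 r + h \left(-2 + h\right)$ ($s{\left(r,h \right)} = - 194 r + \left(5 - 7 + h\right) h = - 194 r + \left(-2 + h\right) h = - 194 r + h \left(-2 + h\right)$)
$\frac{s{\left(-115,236 \right)}}{U} = \frac{\left(-194\right) \left(-115\right) + 236 \left(-2 + 236\right)}{42420} = \left(22310 + 236 \cdot 234\right) \frac{1}{42420} = \left(22310 + 55224\right) \frac{1}{42420} = 77534 \cdot \frac{1}{42420} = \frac{38767}{21210}$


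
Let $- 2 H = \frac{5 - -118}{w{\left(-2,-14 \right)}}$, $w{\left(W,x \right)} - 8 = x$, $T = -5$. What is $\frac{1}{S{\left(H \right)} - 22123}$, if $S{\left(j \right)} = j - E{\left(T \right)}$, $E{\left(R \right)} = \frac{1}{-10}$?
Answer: $- \frac{20}{442253} \approx -4.5223 \cdot 10^{-5}$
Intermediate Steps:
$w{\left(W,x \right)} = 8 + x$
$E{\left(R \right)} = - \frac{1}{10}$
$H = \frac{41}{4}$ ($H = - \frac{\left(5 - -118\right) \frac{1}{8 - 14}}{2} = - \frac{\left(5 + 118\right) \frac{1}{-6}}{2} = - \frac{123 \left(- \frac{1}{6}\right)}{2} = \left(- \frac{1}{2}\right) \left(- \frac{41}{2}\right) = \frac{41}{4} \approx 10.25$)
$S{\left(j \right)} = \frac{1}{10} + j$ ($S{\left(j \right)} = j - - \frac{1}{10} = j + \frac{1}{10} = \frac{1}{10} + j$)
$\frac{1}{S{\left(H \right)} - 22123} = \frac{1}{\left(\frac{1}{10} + \frac{41}{4}\right) - 22123} = \frac{1}{\frac{207}{20} - 22123} = \frac{1}{- \frac{442253}{20}} = - \frac{20}{442253}$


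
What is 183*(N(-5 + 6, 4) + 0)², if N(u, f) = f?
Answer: 2928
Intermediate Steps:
183*(N(-5 + 6, 4) + 0)² = 183*(4 + 0)² = 183*4² = 183*16 = 2928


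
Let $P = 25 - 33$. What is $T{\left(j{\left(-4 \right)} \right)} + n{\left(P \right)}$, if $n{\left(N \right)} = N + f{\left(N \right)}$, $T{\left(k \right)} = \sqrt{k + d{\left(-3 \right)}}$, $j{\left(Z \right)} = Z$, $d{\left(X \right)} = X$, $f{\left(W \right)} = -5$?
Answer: $-13 + i \sqrt{7} \approx -13.0 + 2.6458 i$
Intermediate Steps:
$T{\left(k \right)} = \sqrt{-3 + k}$ ($T{\left(k \right)} = \sqrt{k - 3} = \sqrt{-3 + k}$)
$P = -8$
$n{\left(N \right)} = -5 + N$ ($n{\left(N \right)} = N - 5 = -5 + N$)
$T{\left(j{\left(-4 \right)} \right)} + n{\left(P \right)} = \sqrt{-3 - 4} - 13 = \sqrt{-7} - 13 = i \sqrt{7} - 13 = -13 + i \sqrt{7}$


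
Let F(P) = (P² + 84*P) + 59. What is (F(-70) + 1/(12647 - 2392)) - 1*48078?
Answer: -502484744/10255 ≈ -48999.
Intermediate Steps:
F(P) = 59 + P² + 84*P
(F(-70) + 1/(12647 - 2392)) - 1*48078 = ((59 + (-70)² + 84*(-70)) + 1/(12647 - 2392)) - 1*48078 = ((59 + 4900 - 5880) + 1/10255) - 48078 = (-921 + 1/10255) - 48078 = -9444854/10255 - 48078 = -502484744/10255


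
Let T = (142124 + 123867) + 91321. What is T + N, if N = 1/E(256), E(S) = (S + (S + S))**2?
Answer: 210751193089/589824 ≈ 3.5731e+5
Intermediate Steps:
T = 357312 (T = 265991 + 91321 = 357312)
E(S) = 9*S**2 (E(S) = (S + 2*S)**2 = (3*S)**2 = 9*S**2)
N = 1/589824 (N = 1/(9*256**2) = 1/(9*65536) = 1/589824 ≈ 1.6954e-6)
T + N = 357312 + 1/589824 = 210751193089/589824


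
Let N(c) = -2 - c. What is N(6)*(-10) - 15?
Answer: 65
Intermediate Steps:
N(6)*(-10) - 15 = (-2 - 1*6)*(-10) - 15 = (-2 - 6)*(-10) - 15 = -8*(-10) - 15 = 80 - 15 = 65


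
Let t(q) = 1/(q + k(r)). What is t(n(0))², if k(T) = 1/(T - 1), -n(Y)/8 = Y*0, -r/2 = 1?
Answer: 9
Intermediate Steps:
r = -2 (r = -2*1 = -2)
n(Y) = 0 (n(Y) = -8*Y*0 = -8*0 = 0)
k(T) = 1/(-1 + T)
t(q) = 1/(-⅓ + q) (t(q) = 1/(q + 1/(-1 - 2)) = 1/(q + 1/(-3)) = 1/(q - ⅓) = 1/(-⅓ + q))
t(n(0))² = (3/(-1 + 3*0))² = (3/(-1 + 0))² = (3/(-1))² = (3*(-1))² = (-3)² = 9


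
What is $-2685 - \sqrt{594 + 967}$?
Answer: $-2685 - \sqrt{1561} \approx -2724.5$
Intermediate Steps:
$-2685 - \sqrt{594 + 967} = -2685 - \sqrt{1561}$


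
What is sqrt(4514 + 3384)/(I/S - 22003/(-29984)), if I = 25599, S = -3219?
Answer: -32172832*sqrt(7898)/232244253 ≈ -12.311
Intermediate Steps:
sqrt(4514 + 3384)/(I/S - 22003/(-29984)) = sqrt(4514 + 3384)/(25599/(-3219) - 22003/(-29984)) = sqrt(7898)/(25599*(-1/3219) - 22003*(-1/29984)) = sqrt(7898)/(-8533/1073 + 22003/29984) = sqrt(7898)/(-232244253/32172832) = sqrt(7898)*(-32172832/232244253) = -32172832*sqrt(7898)/232244253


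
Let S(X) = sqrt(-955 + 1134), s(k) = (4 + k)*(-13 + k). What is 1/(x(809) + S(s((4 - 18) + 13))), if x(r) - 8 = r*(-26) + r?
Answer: -20217/408726910 - sqrt(179)/408726910 ≈ -4.9496e-5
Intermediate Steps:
x(r) = 8 - 25*r (x(r) = 8 + (r*(-26) + r) = 8 + (-26*r + r) = 8 - 25*r)
s(k) = (-13 + k)*(4 + k)
S(X) = sqrt(179)
1/(x(809) + S(s((4 - 18) + 13))) = 1/((8 - 25*809) + sqrt(179)) = 1/((8 - 20225) + sqrt(179)) = 1/(-20217 + sqrt(179))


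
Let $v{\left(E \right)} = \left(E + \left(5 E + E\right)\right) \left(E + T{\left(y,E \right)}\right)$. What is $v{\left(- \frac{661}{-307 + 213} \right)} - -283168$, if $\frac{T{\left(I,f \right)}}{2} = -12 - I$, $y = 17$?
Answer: $\frac{2479904491}{8836} \approx 2.8066 \cdot 10^{5}$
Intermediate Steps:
$T{\left(I,f \right)} = -24 - 2 I$ ($T{\left(I,f \right)} = 2 \left(-12 - I\right) = -24 - 2 I$)
$v{\left(E \right)} = 7 E \left(-58 + E\right)$ ($v{\left(E \right)} = \left(E + \left(5 E + E\right)\right) \left(E - 58\right) = \left(E + 6 E\right) \left(E - 58\right) = 7 E \left(E - 58\right) = 7 E \left(-58 + E\right)$)
$v{\left(- \frac{661}{-307 + 213} \right)} - -283168 = 7 \left(- \frac{661}{-307 + 213}\right) \left(-58 - \frac{661}{-307 + 213}\right) - -283168 = 7 \left(- \frac{661}{-94}\right) \left(-58 - \frac{661}{-94}\right) + 283168 = 7 \left(\left(-661\right) \left(- \frac{1}{94}\right)\right) \left(-58 - - \frac{661}{94}\right) + 283168 = 7 \cdot \frac{661}{94} \left(-58 + \frac{661}{94}\right) + 283168 = 7 \cdot \frac{661}{94} \left(- \frac{4791}{94}\right) + 283168 = - \frac{22167957}{8836} + 283168 = \frac{2479904491}{8836}$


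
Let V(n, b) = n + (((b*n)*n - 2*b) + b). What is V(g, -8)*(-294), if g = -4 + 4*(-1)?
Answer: 150528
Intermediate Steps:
g = -8 (g = -4 - 4 = -8)
V(n, b) = n - b + b*n² (V(n, b) = n + ((b*n² - 2*b) + b) = n + ((-2*b + b*n²) + b) = n + (-b + b*n²) = n - b + b*n²)
V(g, -8)*(-294) = (-8 - 1*(-8) - 8*(-8)²)*(-294) = (-8 + 8 - 8*64)*(-294) = (-8 + 8 - 512)*(-294) = -512*(-294) = 150528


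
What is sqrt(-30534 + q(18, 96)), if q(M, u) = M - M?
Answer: I*sqrt(30534) ≈ 174.74*I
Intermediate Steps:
q(M, u) = 0
sqrt(-30534 + q(18, 96)) = sqrt(-30534 + 0) = sqrt(-30534) = I*sqrt(30534)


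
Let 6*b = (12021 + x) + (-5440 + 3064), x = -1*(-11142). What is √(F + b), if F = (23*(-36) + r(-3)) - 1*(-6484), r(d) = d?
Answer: √36470/2 ≈ 95.486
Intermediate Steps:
x = 11142
b = 6929/2 (b = ((12021 + 11142) + (-5440 + 3064))/6 = (23163 - 2376)/6 = (⅙)*20787 = 6929/2 ≈ 3464.5)
F = 5653 (F = (23*(-36) - 3) - 1*(-6484) = (-828 - 3) + 6484 = -831 + 6484 = 5653)
√(F + b) = √(5653 + 6929/2) = √(18235/2) = √36470/2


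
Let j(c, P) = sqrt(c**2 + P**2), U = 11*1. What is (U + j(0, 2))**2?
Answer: 169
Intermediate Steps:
U = 11
j(c, P) = sqrt(P**2 + c**2)
(U + j(0, 2))**2 = (11 + sqrt(2**2 + 0**2))**2 = (11 + sqrt(4 + 0))**2 = (11 + sqrt(4))**2 = (11 + 2)**2 = 13**2 = 169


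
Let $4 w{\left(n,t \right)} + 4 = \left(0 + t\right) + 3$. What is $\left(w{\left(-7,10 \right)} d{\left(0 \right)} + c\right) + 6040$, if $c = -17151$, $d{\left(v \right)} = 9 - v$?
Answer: $- \frac{44363}{4} \approx -11091.0$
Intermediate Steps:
$w{\left(n,t \right)} = - \frac{1}{4} + \frac{t}{4}$ ($w{\left(n,t \right)} = -1 + \frac{\left(0 + t\right) + 3}{4} = -1 + \frac{t + 3}{4} = -1 + \frac{3 + t}{4} = -1 + \left(\frac{3}{4} + \frac{t}{4}\right) = - \frac{1}{4} + \frac{t}{4}$)
$\left(w{\left(-7,10 \right)} d{\left(0 \right)} + c\right) + 6040 = \left(\left(- \frac{1}{4} + \frac{1}{4} \cdot 10\right) \left(9 - 0\right) - 17151\right) + 6040 = \left(\left(- \frac{1}{4} + \frac{5}{2}\right) \left(9 + 0\right) - 17151\right) + 6040 = \left(\frac{9}{4} \cdot 9 - 17151\right) + 6040 = \left(\frac{81}{4} - 17151\right) + 6040 = - \frac{68523}{4} + 6040 = - \frac{44363}{4}$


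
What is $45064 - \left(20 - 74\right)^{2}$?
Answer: $42148$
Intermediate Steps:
$45064 - \left(20 - 74\right)^{2} = 45064 - \left(-54\right)^{2} = 45064 - 2916 = 42148$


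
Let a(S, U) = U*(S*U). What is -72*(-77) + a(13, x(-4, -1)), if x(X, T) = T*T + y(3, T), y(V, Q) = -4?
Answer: 5661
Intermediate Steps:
x(X, T) = -4 + T² (x(X, T) = T*T - 4 = T² - 4 = -4 + T²)
a(S, U) = S*U²
-72*(-77) + a(13, x(-4, -1)) = -72*(-77) + 13*(-4 + (-1)²)² = 5544 + 13*(-4 + 1)² = 5544 + 13*(-3)² = 5544 + 13*9 = 5544 + 117 = 5661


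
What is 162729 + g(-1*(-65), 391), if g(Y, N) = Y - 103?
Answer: 162691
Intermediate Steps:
g(Y, N) = -103 + Y
162729 + g(-1*(-65), 391) = 162729 + (-103 - 1*(-65)) = 162729 + (-103 + 65) = 162729 - 38 = 162691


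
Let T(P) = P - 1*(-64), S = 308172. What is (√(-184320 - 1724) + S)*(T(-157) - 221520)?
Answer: -68294921436 - 443226*I*√46511 ≈ -6.8295e+10 - 9.5588e+7*I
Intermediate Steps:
T(P) = 64 + P (T(P) = P + 64 = 64 + P)
(√(-184320 - 1724) + S)*(T(-157) - 221520) = (√(-184320 - 1724) + 308172)*((64 - 157) - 221520) = (√(-186044) + 308172)*(-93 - 221520) = (2*I*√46511 + 308172)*(-221613) = (308172 + 2*I*√46511)*(-221613) = -68294921436 - 443226*I*√46511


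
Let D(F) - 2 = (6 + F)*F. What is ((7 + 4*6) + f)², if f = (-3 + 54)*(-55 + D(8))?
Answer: 9241600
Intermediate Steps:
D(F) = 2 + F*(6 + F) (D(F) = 2 + (6 + F)*F = 2 + F*(6 + F))
f = 3009 (f = (-3 + 54)*(-55 + (2 + 8² + 6*8)) = 51*(-55 + (2 + 64 + 48)) = 51*(-55 + 114) = 51*59 = 3009)
((7 + 4*6) + f)² = ((7 + 4*6) + 3009)² = ((7 + 24) + 3009)² = (31 + 3009)² = 3040² = 9241600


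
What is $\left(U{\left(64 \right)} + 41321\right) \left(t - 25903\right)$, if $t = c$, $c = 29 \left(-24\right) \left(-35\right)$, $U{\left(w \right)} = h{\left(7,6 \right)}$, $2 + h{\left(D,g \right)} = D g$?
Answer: $-63820023$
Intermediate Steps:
$h{\left(D,g \right)} = -2 + D g$
$U{\left(w \right)} = 40$ ($U{\left(w \right)} = -2 + 7 \cdot 6 = -2 + 42 = 40$)
$c = 24360$ ($c = \left(-696\right) \left(-35\right) = 24360$)
$t = 24360$
$\left(U{\left(64 \right)} + 41321\right) \left(t - 25903\right) = \left(40 + 41321\right) \left(24360 - 25903\right) = 41361 \left(-1543\right) = -63820023$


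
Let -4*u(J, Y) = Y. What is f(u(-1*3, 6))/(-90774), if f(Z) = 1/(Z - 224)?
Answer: 1/20469537 ≈ 4.8853e-8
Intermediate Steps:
u(J, Y) = -Y/4
f(Z) = 1/(-224 + Z)
f(u(-1*3, 6))/(-90774) = 1/(-224 - 1/4*6*(-90774)) = -1/90774/(-224 - 3/2) = -1/90774/(-451/2) = -2/451*(-1/90774) = 1/20469537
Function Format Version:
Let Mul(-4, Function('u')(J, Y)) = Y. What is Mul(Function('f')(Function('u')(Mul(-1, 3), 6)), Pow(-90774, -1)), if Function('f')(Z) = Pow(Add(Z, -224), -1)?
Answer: Rational(1, 20469537) ≈ 4.8853e-8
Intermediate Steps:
Function('u')(J, Y) = Mul(Rational(-1, 4), Y)
Function('f')(Z) = Pow(Add(-224, Z), -1)
Mul(Function('f')(Function('u')(Mul(-1, 3), 6)), Pow(-90774, -1)) = Mul(Pow(Add(-224, Mul(Rational(-1, 4), 6)), -1), Pow(-90774, -1)) = Mul(Pow(Add(-224, Rational(-3, 2)), -1), Rational(-1, 90774)) = Mul(Pow(Rational(-451, 2), -1), Rational(-1, 90774)) = Mul(Rational(-2, 451), Rational(-1, 90774)) = Rational(1, 20469537)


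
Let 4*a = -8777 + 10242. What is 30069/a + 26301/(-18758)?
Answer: 2217606243/27480470 ≈ 80.698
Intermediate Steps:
a = 1465/4 (a = (-8777 + 10242)/4 = (¼)*1465 = 1465/4 ≈ 366.25)
30069/a + 26301/(-18758) = 30069/(1465/4) + 26301/(-18758) = 30069*(4/1465) + 26301*(-1/18758) = 120276/1465 - 26301/18758 = 2217606243/27480470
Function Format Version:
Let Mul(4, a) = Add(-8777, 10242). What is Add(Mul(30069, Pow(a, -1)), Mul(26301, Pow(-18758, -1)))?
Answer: Rational(2217606243, 27480470) ≈ 80.698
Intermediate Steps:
a = Rational(1465, 4) (a = Mul(Rational(1, 4), Add(-8777, 10242)) = Mul(Rational(1, 4), 1465) = Rational(1465, 4) ≈ 366.25)
Add(Mul(30069, Pow(a, -1)), Mul(26301, Pow(-18758, -1))) = Add(Mul(30069, Pow(Rational(1465, 4), -1)), Mul(26301, Pow(-18758, -1))) = Add(Mul(30069, Rational(4, 1465)), Mul(26301, Rational(-1, 18758))) = Add(Rational(120276, 1465), Rational(-26301, 18758)) = Rational(2217606243, 27480470)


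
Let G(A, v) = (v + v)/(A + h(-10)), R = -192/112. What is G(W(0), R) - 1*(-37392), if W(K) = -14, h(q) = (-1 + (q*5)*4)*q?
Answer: 130610250/3493 ≈ 37392.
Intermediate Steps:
h(q) = q*(-1 + 20*q) (h(q) = (-1 + (5*q)*4)*q = (-1 + 20*q)*q = q*(-1 + 20*q))
R = -12/7 (R = -192*1/112 = -12/7 ≈ -1.7143)
G(A, v) = 2*v/(2010 + A) (G(A, v) = (v + v)/(A - 10*(-1 + 20*(-10))) = (2*v)/(A - 10*(-1 - 200)) = (2*v)/(A - 10*(-201)) = (2*v)/(A + 2010) = (2*v)/(2010 + A) = 2*v/(2010 + A))
G(W(0), R) - 1*(-37392) = 2*(-12/7)/(2010 - 14) - 1*(-37392) = 2*(-12/7)/1996 + 37392 = 2*(-12/7)*(1/1996) + 37392 = -6/3493 + 37392 = 130610250/3493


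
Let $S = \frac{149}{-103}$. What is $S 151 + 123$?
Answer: $- \frac{9830}{103} \approx -95.437$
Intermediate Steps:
$S = - \frac{149}{103}$ ($S = 149 \left(- \frac{1}{103}\right) = - \frac{149}{103} \approx -1.4466$)
$S 151 + 123 = \left(- \frac{149}{103}\right) 151 + 123 = - \frac{22499}{103} + 123 = - \frac{9830}{103}$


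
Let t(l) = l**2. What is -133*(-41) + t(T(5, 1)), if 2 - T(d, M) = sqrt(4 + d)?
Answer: 5454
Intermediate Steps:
T(d, M) = 2 - sqrt(4 + d)
-133*(-41) + t(T(5, 1)) = -133*(-41) + (2 - sqrt(4 + 5))**2 = 5453 + (2 - sqrt(9))**2 = 5453 + (2 - 1*3)**2 = 5453 + (2 - 3)**2 = 5453 + (-1)**2 = 5453 + 1 = 5454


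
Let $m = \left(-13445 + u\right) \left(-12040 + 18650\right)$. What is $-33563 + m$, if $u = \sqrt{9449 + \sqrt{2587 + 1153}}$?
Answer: $-88905013 + 6610 \sqrt{9449 + 2 \sqrt{935}} \approx -8.826 \cdot 10^{7}$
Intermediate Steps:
$u = \sqrt{9449 + 2 \sqrt{935}}$ ($u = \sqrt{9449 + \sqrt{3740}} = \sqrt{9449 + 2 \sqrt{935}} \approx 97.52$)
$m = -88871450 + 6610 \sqrt{9449 + 2 \sqrt{935}}$ ($m = \left(-13445 + \sqrt{9449 + 2 \sqrt{935}}\right) \left(-12040 + 18650\right) = \left(-13445 + \sqrt{9449 + 2 \sqrt{935}}\right) 6610 = -88871450 + 6610 \sqrt{9449 + 2 \sqrt{935}} \approx -8.8227 \cdot 10^{7}$)
$-33563 + m = -33563 - \left(88871450 - 6610 \sqrt{9449 + 2 \sqrt{935}}\right) = -88905013 + 6610 \sqrt{9449 + 2 \sqrt{935}}$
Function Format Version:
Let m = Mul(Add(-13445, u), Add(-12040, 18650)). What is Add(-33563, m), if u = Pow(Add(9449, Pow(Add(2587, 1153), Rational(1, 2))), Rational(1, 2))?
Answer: Add(-88905013, Mul(6610, Pow(Add(9449, Mul(2, Pow(935, Rational(1, 2)))), Rational(1, 2)))) ≈ -8.8260e+7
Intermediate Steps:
u = Pow(Add(9449, Mul(2, Pow(935, Rational(1, 2)))), Rational(1, 2)) (u = Pow(Add(9449, Pow(3740, Rational(1, 2))), Rational(1, 2)) = Pow(Add(9449, Mul(2, Pow(935, Rational(1, 2)))), Rational(1, 2)) ≈ 97.520)
m = Add(-88871450, Mul(6610, Pow(Add(9449, Mul(2, Pow(935, Rational(1, 2)))), Rational(1, 2)))) (m = Mul(Add(-13445, Pow(Add(9449, Mul(2, Pow(935, Rational(1, 2)))), Rational(1, 2))), Add(-12040, 18650)) = Mul(Add(-13445, Pow(Add(9449, Mul(2, Pow(935, Rational(1, 2)))), Rational(1, 2))), 6610) = Add(-88871450, Mul(6610, Pow(Add(9449, Mul(2, Pow(935, Rational(1, 2)))), Rational(1, 2)))) ≈ -8.8227e+7)
Add(-33563, m) = Add(-33563, Add(-88871450, Mul(6610, Pow(Add(9449, Mul(2, Pow(935, Rational(1, 2)))), Rational(1, 2))))) = Add(-88905013, Mul(6610, Pow(Add(9449, Mul(2, Pow(935, Rational(1, 2)))), Rational(1, 2))))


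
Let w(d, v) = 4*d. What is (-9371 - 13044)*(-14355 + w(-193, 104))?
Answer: 339071705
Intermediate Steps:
(-9371 - 13044)*(-14355 + w(-193, 104)) = (-9371 - 13044)*(-14355 + 4*(-193)) = -22415*(-14355 - 772) = -22415*(-15127) = 339071705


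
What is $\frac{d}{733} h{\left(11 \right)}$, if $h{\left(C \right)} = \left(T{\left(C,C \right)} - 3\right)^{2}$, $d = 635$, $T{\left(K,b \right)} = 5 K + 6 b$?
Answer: $\frac{8841740}{733} \approx 12062.0$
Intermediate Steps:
$h{\left(C \right)} = \left(-3 + 11 C\right)^{2}$ ($h{\left(C \right)} = \left(\left(5 C + 6 C\right) - 3\right)^{2} = \left(11 C - 3\right)^{2} = \left(-3 + 11 C\right)^{2}$)
$\frac{d}{733} h{\left(11 \right)} = \frac{635}{733} \left(-3 + 11 \cdot 11\right)^{2} = 635 \cdot \frac{1}{733} \left(-3 + 121\right)^{2} = \frac{635 \cdot 118^{2}}{733} = \frac{635}{733} \cdot 13924 = \frac{8841740}{733}$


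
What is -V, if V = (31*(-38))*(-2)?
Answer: -2356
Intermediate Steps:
V = 2356 (V = -1178*(-2) = 2356)
-V = -1*2356 = -2356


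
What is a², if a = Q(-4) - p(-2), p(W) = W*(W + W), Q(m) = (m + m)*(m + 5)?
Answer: 256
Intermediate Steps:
Q(m) = 2*m*(5 + m) (Q(m) = (2*m)*(5 + m) = 2*m*(5 + m))
p(W) = 2*W² (p(W) = W*(2*W) = 2*W²)
a = -16 (a = 2*(-4)*(5 - 4) - 2*(-2)² = 2*(-4)*1 - 2*4 = -8 - 1*8 = -8 - 8 = -16)
a² = (-16)² = 256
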